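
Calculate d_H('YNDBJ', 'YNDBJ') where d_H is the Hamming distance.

Differing positions: none. Hamming distance = 0.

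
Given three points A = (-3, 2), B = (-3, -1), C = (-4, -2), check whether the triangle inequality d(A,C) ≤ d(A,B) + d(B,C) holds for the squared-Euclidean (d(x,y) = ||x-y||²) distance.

d(A,B) = 0² + 3² = 9, d(B,C) = 1² + 1² = 2, d(A,C) = 1² + 4² = 17.
d(A,C) = 17 > 9 + 2 = 11. Triangle inequality is VIOLATED. (Squared-Euclidean is not a metric — this is a counterexample.)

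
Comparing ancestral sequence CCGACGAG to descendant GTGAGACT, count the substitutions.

Differing positions: 1, 2, 5, 6, 7, 8. Hamming distance = 6.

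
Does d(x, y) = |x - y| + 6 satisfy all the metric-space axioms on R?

No. d fails identity of indiscernibles (specifically d(x,x) = 0): d(8, 8) = |8 - 8| + 6 = 0 + 6 = 6 ≠ 0.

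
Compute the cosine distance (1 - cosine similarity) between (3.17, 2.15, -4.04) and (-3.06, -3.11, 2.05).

With u = (3.17, 2.15, -4.04), v = (-3.06, -3.11, 2.05):
u·v = 3.17·(-3.06) + 2.15·(-3.11) + (-4.04)·2.05 = (-9.7002) + (-6.6865) + (-8.282) = -24.6687.
|u| = √(3.17² + 2.15² + (-4.04)²) = √(10.0489 + 4.6225 + 16.3216) = √30.993, |v| = √((-3.06)² + (-3.11)² + 2.05²) = √(9.3636 + 9.6721 + 4.2025) = √23.2382.
cos θ = (u·v)/(|u||v|) = -24.6687/(√30.993·√23.2382) ≈ -0.9192
Cosine distance = 1 - cos θ ≈ 1 - (-0.9192) = 1.9192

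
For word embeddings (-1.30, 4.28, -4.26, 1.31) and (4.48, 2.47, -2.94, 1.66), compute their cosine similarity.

With u = (-1.30, 4.28, -4.26, 1.31), v = (4.48, 2.47, -2.94, 1.66):
u·v = (-1.3)·4.48 + 4.28·2.47 + (-4.26)·(-2.94) + 1.31·1.66 = (-5.824) + 10.5716 + 12.5244 + 2.1746 = 19.4466.
|u| = √((-1.3)² + 4.28² + (-4.26)² + 1.31²) = √(1.69 + 18.3184 + 18.1476 + 1.7161) = √39.8721, |v| = √(4.48² + 2.47² + (-2.94)² + 1.66²) = √(20.0704 + 6.1009 + 8.6436 + 2.7556) = √37.5705.
cos θ = (u·v)/(|u||v|) = 19.4466/(√39.8721·√37.5705) ≈ 0.5024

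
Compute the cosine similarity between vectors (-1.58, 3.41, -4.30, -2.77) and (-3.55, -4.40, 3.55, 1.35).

With u = (-1.58, 3.41, -4.30, -2.77), v = (-3.55, -4.40, 3.55, 1.35):
u·v = (-1.58)·(-3.55) + 3.41·(-4.4) + (-4.3)·3.55 + (-2.77)·1.35 = 5.609 + (-15.004) + (-15.265) + (-3.7395) = -28.3995.
|u| = √((-1.58)² + 3.41² + (-4.3)² + (-2.77)²) = √(2.4964 + 11.6281 + 18.49 + 7.6729) = √40.2874, |v| = √((-3.55)² + (-4.4)² + 3.55² + 1.35²) = √(12.6025 + 19.36 + 12.6025 + 1.8225) = √46.3875.
cos θ = (u·v)/(|u||v|) = -28.3995/(√40.2874·√46.3875) ≈ -0.6569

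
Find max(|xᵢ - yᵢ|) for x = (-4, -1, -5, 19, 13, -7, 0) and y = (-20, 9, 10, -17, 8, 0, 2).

max(|x_i - y_i|) = max(|-4 - (-20)|, |-1 - 9|, |-5 - 10|, |19 - (-17)|, |13 - 8|, |-7 - 0|, |0 - 2|) = max(16, 10, 15, 36, 5, 7, 2) = 36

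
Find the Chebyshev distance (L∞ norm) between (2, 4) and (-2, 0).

max(|x_i - y_i|) = max(|2 - (-2)|, |4 - 0|) = max(4, 4) = 4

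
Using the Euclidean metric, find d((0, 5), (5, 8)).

√(Σ(x_i - y_i)²) = √((0 - 5)² + (5 - 8)²)
= √((-5)² + (-3)²) = √(25 + 9) = √34 ≈ 5.831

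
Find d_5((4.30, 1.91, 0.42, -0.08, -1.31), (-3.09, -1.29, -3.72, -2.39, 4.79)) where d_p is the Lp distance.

(Σ|x_i - y_i|^5)^(1/5) = (|4.3 - (-3.09)|^5 + |1.91 - (-1.29)|^5 + |0.42 - (-3.72)|^5 + |-0.08 - (-2.39)|^5 + |-1.31 - 4.79|^5)^(1/5)
= (7.39^5 + 3.2^5 + 4.14^5 + 2.31^5 + 6.1^5)^(1/5) ≈ (22040.538 + 335.5443 + 1216.1908 + 65.7749 + 8445.963)^(1/5) = (32104.011)^(1/5) ≈ 7.9673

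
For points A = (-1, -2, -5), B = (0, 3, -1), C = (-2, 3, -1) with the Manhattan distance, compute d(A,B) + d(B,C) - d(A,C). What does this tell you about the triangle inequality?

d(A,B) = 1 + 5 + 4 = 10, d(B,C) = 2 + 0 + 0 = 2, d(A,C) = 1 + 5 + 4 = 10.
d(A,B) + d(B,C) - d(A,C) = 10 + 2 - 10 = 12 - 10 = 2. This is ≥ 0, so the triangle inequality holds for these points.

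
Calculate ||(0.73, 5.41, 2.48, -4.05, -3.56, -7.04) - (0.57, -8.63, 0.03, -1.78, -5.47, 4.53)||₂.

√(Σ(x_i - y_i)²) = √((0.73 - 0.57)² + (5.41 - (-8.63))² + (2.48 - 0.03)² + (-4.05 - (-1.78))² + (-3.56 - (-5.47))² + (-7.04 - 4.53)²)
= √(0.16² + 14.04² + 2.45² + (-2.27)² + 1.91² + (-11.57)²) = √(0.0256 + 197.1216 + 6.0025 + 5.1529 + 3.6481 + 133.8649) = √345.8156 ≈ 18.5961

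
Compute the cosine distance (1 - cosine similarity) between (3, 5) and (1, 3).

With u = (3, 5), v = (1, 3):
u·v = 3·1 + 5·3 = 3 + 15 = 18.
|u| = √(3² + 5²) = √34, |v| = √(1² + 3²) = √10, so |u||v| = √(34·10) = √340.
cos θ = (u·v)/(|u||v|) = 18/√340 ≈ 0.9762
Cosine distance = 1 - cos θ ≈ 1 - 0.9762 = 0.0238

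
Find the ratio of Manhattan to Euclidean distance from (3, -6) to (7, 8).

L1 = |3 - 7| + |-6 - 8| = 4 + 14 = 18
L2 = √(4² + 14²) = √212 ≈ 14.5602
L1 ≥ L2 always (equality iff movement is along one axis); L1 > L2 here.
Ratio L1/L2 = 18/√212 ≈ 1.2362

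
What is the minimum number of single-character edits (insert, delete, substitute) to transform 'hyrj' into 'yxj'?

Let D[i][j] be the edit distance between the first i characters of 'hyrj' and the first j characters of 'yxj', with D[i][0] = i, D[0][j] = j, and D[i][j] = D[i-1][j-1] if the characters match, else 1 + min(D[i-1][j], D[i][j-1], D[i-1][j-1]). Filling the table (rows: prefixes of 'hyrj', columns: prefixes of 'yxj'):
     ε  y  x  j
  ε  0  1  2  3
  h  1  1  2  3
  y  2  1  2  3
  r  3  2  2  3
  j  4  3  3  2
The bottom-right entry gives D[4][3] = 2, so no sequence of fewer than 2 edits works. Backtracking through the table gives one optimal edit sequence (2 edits):
  hyrj → yrj (del h @1)
  yrj → yxj (sub r→x @2)
Edit distance = 2.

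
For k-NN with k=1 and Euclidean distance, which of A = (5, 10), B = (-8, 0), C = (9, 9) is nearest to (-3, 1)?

Distances: d(A) ≈ 12.0416, d(B) ≈ 5.099, d(C) ≈ 14.4222. Nearest: B = (-8, 0) with distance 5.099.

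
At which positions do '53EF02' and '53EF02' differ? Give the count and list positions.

Differing positions: none. Hamming distance = 0.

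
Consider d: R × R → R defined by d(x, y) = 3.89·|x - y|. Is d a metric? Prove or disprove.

Yes. Since |x - y| is a metric on R and 3.89 > 0, the positive scalar multiple 3.89·|x - y| is also a metric: scaling by a positive constant preserves non-negativity, identity (d=0 ⟺ |x-y|=0 ⟺ x=y), symmetry, and the triangle inequality.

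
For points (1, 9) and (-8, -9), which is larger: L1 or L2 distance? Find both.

L1 = |1 - (-8)| + |9 - (-9)| = 9 + 18 = 27
L2 = √(9² + 18²) = √405 ≈ 20.1246
L1 ≥ L2 always (equality iff movement is along one axis); L1 > L2 here.
Ratio L1/L2 = 27/√405 ≈ 1.3416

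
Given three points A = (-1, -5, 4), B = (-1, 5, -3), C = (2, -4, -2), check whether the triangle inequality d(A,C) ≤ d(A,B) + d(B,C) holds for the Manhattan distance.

d(A,B) = 0 + 10 + 7 = 17, d(B,C) = 3 + 9 + 1 = 13, d(A,C) = 3 + 1 + 6 = 10.
d(A,C) = 10 ≤ 17 + 13 = 30. Triangle inequality is satisfied.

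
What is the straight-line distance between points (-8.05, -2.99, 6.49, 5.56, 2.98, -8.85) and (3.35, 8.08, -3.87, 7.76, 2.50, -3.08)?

√(Σ(x_i - y_i)²) = √((-8.05 - 3.35)² + (-2.99 - 8.08)² + (6.49 - (-3.87))² + (5.56 - 7.76)² + (2.98 - 2.5)² + (-8.85 - (-3.08))²)
= √((-11.4)² + (-11.07)² + 10.36² + (-2.2)² + 0.48² + (-5.77)²) = √(129.96 + 122.5449 + 107.3296 + 4.84 + 0.2304 + 33.2929) = √398.1978 ≈ 19.9549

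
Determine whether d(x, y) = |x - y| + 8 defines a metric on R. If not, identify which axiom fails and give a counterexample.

No. d fails identity of indiscernibles (specifically d(x,x) = 0): d(-6, -6) = |-6 - (-6)| + 8 = 0 + 8 = 8 ≠ 0.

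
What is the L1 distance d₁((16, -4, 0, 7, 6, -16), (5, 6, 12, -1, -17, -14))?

Σ|x_i - y_i| = |16 - 5| + |-4 - 6| + |0 - 12| + |7 - (-1)| + |6 - (-17)| + |-16 - (-14)| = 11 + 10 + 12 + 8 + 23 + 2 = 66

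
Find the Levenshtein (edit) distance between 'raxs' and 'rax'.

Let D[i][j] be the edit distance between the first i characters of 'raxs' and the first j characters of 'rax', with D[i][0] = i, D[0][j] = j, and D[i][j] = D[i-1][j-1] if the characters match, else 1 + min(D[i-1][j], D[i][j-1], D[i-1][j-1]). Filling the table (rows: prefixes of 'raxs', columns: prefixes of 'rax'):
     ε  r  a  x
  ε  0  1  2  3
  r  1  0  1  2
  a  2  1  0  1
  x  3  2  1  0
  s  4  3  2  1
The bottom-right entry gives D[4][3] = 1, so no sequence of fewer than 1 edit works. Backtracking through the table gives one optimal edit sequence (1 edit):
  raxs → rax (del s @4)
Edit distance = 1.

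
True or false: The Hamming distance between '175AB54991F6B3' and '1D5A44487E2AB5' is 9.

Differing positions: 2, 5, 6, 8, 9, 10, 11, 12, 14. Hamming distance = 9, so the claim is true.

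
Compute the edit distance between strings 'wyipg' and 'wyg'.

Let D[i][j] be the edit distance between the first i characters of 'wyipg' and the first j characters of 'wyg', with D[i][0] = i, D[0][j] = j, and D[i][j] = D[i-1][j-1] if the characters match, else 1 + min(D[i-1][j], D[i][j-1], D[i-1][j-1]). Filling the table (rows: prefixes of 'wyipg', columns: prefixes of 'wyg'):
     ε  w  y  g
  ε  0  1  2  3
  w  1  0  1  2
  y  2  1  0  1
  i  3  2  1  1
  p  4  3  2  2
  g  5  4  3  2
The bottom-right entry gives D[5][3] = 2, so no sequence of fewer than 2 edits works. Backtracking through the table gives one optimal edit sequence (2 edits):
  wyipg → wypg (del i @3)
  wypg → wyg (del p @3)
Edit distance = 2.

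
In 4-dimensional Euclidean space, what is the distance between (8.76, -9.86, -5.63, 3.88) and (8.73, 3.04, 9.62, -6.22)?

√(Σ(x_i - y_i)²) = √((8.76 - 8.73)² + (-9.86 - 3.04)² + (-5.63 - 9.62)² + (3.88 - (-6.22))²)
= √(0.03² + (-12.9)² + (-15.25)² + 10.1²) = √(0.0009 + 166.41 + 232.5625 + 102.01) = √500.9834 ≈ 22.3827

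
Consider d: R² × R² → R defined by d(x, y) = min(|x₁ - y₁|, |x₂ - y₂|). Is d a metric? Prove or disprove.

No. d fails identity of indiscernibles: take x = (3, 0) and y = (3, 8). Then d(x,y) = min(|3 - 3|, |0 - 8|) = min(0, 8) = 0, yet x ≠ y.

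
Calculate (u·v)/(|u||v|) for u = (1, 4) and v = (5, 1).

With u = (1, 4), v = (5, 1):
u·v = 1·5 + 4·1 = 5 + 4 = 9.
|u| = √(1² + 4²) = √17, |v| = √(5² + 1²) = √26, so |u||v| = √(17·26) = √442.
cos θ = (u·v)/(|u||v|) = 9/√442 ≈ 0.4281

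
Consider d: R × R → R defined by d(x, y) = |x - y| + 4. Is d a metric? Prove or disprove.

No. d fails identity of indiscernibles (specifically d(x,x) = 0): d(1, 1) = |1 - 1| + 4 = 0 + 4 = 4 ≠ 0.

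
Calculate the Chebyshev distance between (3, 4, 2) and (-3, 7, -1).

max(|x_i - y_i|) = max(|3 - (-3)|, |4 - 7|, |2 - (-1)|) = max(6, 3, 3) = 6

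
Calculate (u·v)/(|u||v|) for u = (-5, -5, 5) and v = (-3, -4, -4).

With u = (-5, -5, 5), v = (-3, -4, -4):
u·v = (-5)·(-3) + (-5)·(-4) + 5·(-4) = 15 + 20 + (-20) = 15.
|u| = √((-5)² + (-5)² + 5²) = √75, |v| = √((-3)² + (-4)² + (-4)²) = √41, so |u||v| = √(75·41) = √3075.
cos θ = (u·v)/(|u||v|) = 15/√3075 ≈ 0.2705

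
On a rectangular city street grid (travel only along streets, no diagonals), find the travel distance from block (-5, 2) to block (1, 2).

Σ|x_i - y_i| = |-5 - 1| + |2 - 2| = 6 + 0 = 6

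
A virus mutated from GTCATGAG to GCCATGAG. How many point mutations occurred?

Differing positions: 2. Hamming distance = 1.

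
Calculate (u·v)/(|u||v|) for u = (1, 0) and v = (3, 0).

With u = (1, 0), v = (3, 0):
u·v = 1·3 + 0·0 = 3 + 0 = 3.
|u| = √(1² + 0²) = √1, |v| = √(3² + 0²) = √9, so |u||v| = √(1·9) = √9 = 3.
cos θ = (u·v)/(|u||v|) = 3/3 = 1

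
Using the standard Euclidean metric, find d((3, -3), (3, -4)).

√(Σ(x_i - y_i)²) = √((3 - 3)² + (-3 - (-4))²)
= √(0² + 1²) = √(0 + 1) = √1 = 1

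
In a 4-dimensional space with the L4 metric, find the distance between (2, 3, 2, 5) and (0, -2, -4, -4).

(Σ|x_i - y_i|^4)^(1/4) = (|2 - 0|^4 + |3 - (-2)|^4 + |2 - (-4)|^4 + |5 - (-4)|^4)^(1/4)
= (2^4 + 5^4 + 6^4 + 9^4)^(1/4) = (16 + 625 + 1296 + 6561)^(1/4) = (8498)^(1/4) ≈ 9.6013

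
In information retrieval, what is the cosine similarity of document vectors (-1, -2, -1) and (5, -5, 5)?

With u = (-1, -2, -1), v = (5, -5, 5):
u·v = (-1)·5 + (-2)·(-5) + (-1)·5 = (-5) + 10 + (-5) = 0.
|u| = √((-1)² + (-2)² + (-1)²) = √6, |v| = √(5² + (-5)² + 5²) = √75, so |u||v| = √(6·75) = √450.
cos θ = (u·v)/(|u||v|) = 0/√450 = 0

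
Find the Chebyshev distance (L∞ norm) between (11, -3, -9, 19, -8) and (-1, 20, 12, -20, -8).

max(|x_i - y_i|) = max(|11 - (-1)|, |-3 - 20|, |-9 - 12|, |19 - (-20)|, |-8 - (-8)|) = max(12, 23, 21, 39, 0) = 39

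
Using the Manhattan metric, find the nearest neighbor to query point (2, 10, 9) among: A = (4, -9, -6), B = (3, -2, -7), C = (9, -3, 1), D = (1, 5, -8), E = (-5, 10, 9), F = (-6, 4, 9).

Distances: d(A) = 36, d(B) = 29, d(C) = 28, d(D) = 23, d(E) = 7, d(F) = 14. Nearest: E = (-5, 10, 9) with distance 7.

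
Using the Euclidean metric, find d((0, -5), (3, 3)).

√(Σ(x_i - y_i)²) = √((0 - 3)² + (-5 - 3)²)
= √((-3)² + (-8)²) = √(9 + 64) = √73 ≈ 8.544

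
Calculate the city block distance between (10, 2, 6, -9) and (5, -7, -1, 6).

Σ|x_i - y_i| = |10 - 5| + |2 - (-7)| + |6 - (-1)| + |-9 - 6| = 5 + 9 + 7 + 15 = 36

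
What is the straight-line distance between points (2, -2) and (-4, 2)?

√(Σ(x_i - y_i)²) = √((2 - (-4))² + (-2 - 2)²)
= √(6² + (-4)²) = √(36 + 16) = √52 ≈ 7.2111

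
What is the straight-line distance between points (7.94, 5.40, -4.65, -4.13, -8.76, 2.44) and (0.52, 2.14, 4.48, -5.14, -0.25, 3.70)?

√(Σ(x_i - y_i)²) = √((7.94 - 0.52)² + (5.4 - 2.14)² + (-4.65 - 4.48)² + (-4.13 - (-5.14))² + (-8.76 - (-0.25))² + (2.44 - 3.7)²)
= √(7.42² + 3.26² + (-9.13)² + 1.01² + (-8.51)² + (-1.26)²) = √(55.0564 + 10.6276 + 83.3569 + 1.0201 + 72.4201 + 1.5876) = √224.0687 ≈ 14.9689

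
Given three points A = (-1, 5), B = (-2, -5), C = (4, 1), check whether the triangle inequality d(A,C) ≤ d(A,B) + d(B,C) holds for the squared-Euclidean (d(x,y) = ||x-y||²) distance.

d(A,B) = 1² + 10² = 101, d(B,C) = 6² + 6² = 72, d(A,C) = 5² + 4² = 41.
d(A,C) = 41 ≤ 101 + 72 = 173. Triangle inequality is satisfied.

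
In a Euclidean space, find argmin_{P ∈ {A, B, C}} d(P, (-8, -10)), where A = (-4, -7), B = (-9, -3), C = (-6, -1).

Distances: d(A) = 5, d(B) ≈ 7.0711, d(C) ≈ 9.2195. Nearest: A = (-4, -7) with distance 5.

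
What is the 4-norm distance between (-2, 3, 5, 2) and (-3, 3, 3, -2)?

(Σ|x_i - y_i|^4)^(1/4) = (|-2 - (-3)|^4 + |3 - 3|^4 + |5 - 3|^4 + |2 - (-2)|^4)^(1/4)
= (1^4 + 0^4 + 2^4 + 4^4)^(1/4) = (1 + 0 + 16 + 256)^(1/4) = (273)^(1/4) ≈ 4.0648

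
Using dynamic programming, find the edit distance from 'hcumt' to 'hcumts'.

Let D[i][j] be the edit distance between the first i characters of 'hcumt' and the first j characters of 'hcumts', with D[i][0] = i, D[0][j] = j, and D[i][j] = D[i-1][j-1] if the characters match, else 1 + min(D[i-1][j], D[i][j-1], D[i-1][j-1]). Filling the table (rows: prefixes of 'hcumt', columns: prefixes of 'hcumts'):
     ε  h  c  u  m  t  s
  ε  0  1  2  3  4  5  6
  h  1  0  1  2  3  4  5
  c  2  1  0  1  2  3  4
  u  3  2  1  0  1  2  3
  m  4  3  2  1  0  1  2
  t  5  4  3  2  1  0  1
The bottom-right entry gives D[5][6] = 1, so no sequence of fewer than 1 edit works. Backtracking through the table gives one optimal edit sequence (1 edit):
  hcumt → hcumts (ins s @6)
Edit distance = 1.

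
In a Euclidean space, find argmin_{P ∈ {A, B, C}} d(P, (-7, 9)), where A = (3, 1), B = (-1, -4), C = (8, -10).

Distances: d(A) ≈ 12.8062, d(B) ≈ 14.3178, d(C) ≈ 24.2074. Nearest: A = (3, 1) with distance 12.8062.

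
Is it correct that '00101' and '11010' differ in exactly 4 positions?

Differing positions: 1, 2, 3, 4, 5. Hamming distance = 5, so the claim that d_H = 4 is false.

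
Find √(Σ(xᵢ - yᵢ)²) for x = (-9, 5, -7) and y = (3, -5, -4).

√(Σ(x_i - y_i)²) = √((-9 - 3)² + (5 - (-5))² + (-7 - (-4))²)
= √((-12)² + 10² + (-3)²) = √(144 + 100 + 9) = √253 ≈ 15.906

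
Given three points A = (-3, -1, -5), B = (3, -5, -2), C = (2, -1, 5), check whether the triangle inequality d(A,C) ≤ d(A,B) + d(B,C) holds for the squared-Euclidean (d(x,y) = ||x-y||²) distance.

d(A,B) = 6² + 4² + 3² = 61, d(B,C) = 1² + 4² + 7² = 66, d(A,C) = 5² + 0² + 10² = 125.
d(A,C) = 125 ≤ 61 + 66 = 127. Triangle inequality is satisfied.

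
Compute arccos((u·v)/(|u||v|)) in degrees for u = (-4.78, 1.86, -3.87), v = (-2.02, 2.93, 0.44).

With u = (-4.78, 1.86, -3.87), v = (-2.02, 2.93, 0.44):
u·v = (-4.78)·(-2.02) + 1.86·2.93 + (-3.87)·0.44 = 9.6556 + 5.4498 + (-1.7028) = 13.4026.
|u| = √((-4.78)² + 1.86² + (-3.87)²) = √(22.8484 + 3.4596 + 14.9769) = √41.2849, |v| = √((-2.02)² + 2.93² + 0.44²) = √(4.0804 + 8.5849 + 0.1936) = √12.8589.
cos θ = (u·v)/(|u||v|) = 13.4026/(√41.2849·√12.8589) ≈ 0.58169
θ = arccos(0.58169) ≈ 54.43°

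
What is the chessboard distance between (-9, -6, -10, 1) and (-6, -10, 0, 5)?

max(|x_i - y_i|) = max(|-9 - (-6)|, |-6 - (-10)|, |-10 - 0|, |1 - 5|) = max(3, 4, 10, 4) = 10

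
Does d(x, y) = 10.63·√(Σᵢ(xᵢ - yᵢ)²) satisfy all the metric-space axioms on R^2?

Yes. The L2 (Euclidean) norm induces a metric on R^2, and multiplying a metric by a positive constant 10.63 > 0 preserves all four axioms: non-negativity (10.63·||x-y|| ≥ 0), identity (10.63·||x-y|| = 0 ⟺ ||x-y|| = 0 ⟺ x = y), symmetry (||x-y|| = ||y-x||), and the triangle inequality (10.63·||x-z|| ≤ 10.63·||x-y|| + 10.63·||y-z||). So d is a metric.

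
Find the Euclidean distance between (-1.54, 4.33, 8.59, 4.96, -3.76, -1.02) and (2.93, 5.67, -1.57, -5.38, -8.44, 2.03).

√(Σ(x_i - y_i)²) = √((-1.54 - 2.93)² + (4.33 - 5.67)² + (8.59 - (-1.57))² + (4.96 - (-5.38))² + (-3.76 - (-8.44))² + (-1.02 - 2.03)²)
= √((-4.47)² + (-1.34)² + 10.16² + 10.34² + 4.68² + (-3.05)²) = √(19.9809 + 1.7956 + 103.2256 + 106.9156 + 21.9024 + 9.3025) = √263.1226 ≈ 16.2211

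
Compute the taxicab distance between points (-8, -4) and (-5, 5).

Σ|x_i - y_i| = |-8 - (-5)| + |-4 - 5| = 3 + 9 = 12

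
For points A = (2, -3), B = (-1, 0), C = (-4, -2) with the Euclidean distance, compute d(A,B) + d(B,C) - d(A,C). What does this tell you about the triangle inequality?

d(A,B) = √(3² + 3²) = √18 ≈ 4.2426, d(B,C) = √(3² + 2²) = √13 ≈ 3.6056, d(A,C) = √(6² + 1²) = √37 ≈ 6.0828.
d(A,B) + d(B,C) - d(A,C) = 4.2426 + 3.6056 - 6.0828 = 7.8482 - 6.0828 = 1.7654 (to 4 decimal places). This is ≥ 0, so the triangle inequality holds for these points.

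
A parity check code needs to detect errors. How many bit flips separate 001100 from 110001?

Differing positions: 1, 2, 3, 4, 6. Hamming distance = 5.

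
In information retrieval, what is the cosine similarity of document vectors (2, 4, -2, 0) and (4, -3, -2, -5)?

With u = (2, 4, -2, 0), v = (4, -3, -2, -5):
u·v = 2·4 + 4·(-3) + (-2)·(-2) + 0·(-5) = 8 + (-12) + 4 + 0 = 0.
|u| = √(2² + 4² + (-2)² + 0²) = √24, |v| = √(4² + (-3)² + (-2)² + (-5)²) = √54, so |u||v| = √(24·54) = √1296 = 36.
cos θ = (u·v)/(|u||v|) = 0/36 = 0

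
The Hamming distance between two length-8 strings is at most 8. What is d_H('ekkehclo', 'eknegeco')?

Differing positions: 3, 5, 6, 7. Hamming distance = 4. The maximum possible Hamming distance for length-8 strings is 8, so d_H/8 = 4/8 = 0.5.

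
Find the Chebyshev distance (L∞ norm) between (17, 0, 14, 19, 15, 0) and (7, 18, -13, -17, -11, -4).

max(|x_i - y_i|) = max(|17 - 7|, |0 - 18|, |14 - (-13)|, |19 - (-17)|, |15 - (-11)|, |0 - (-4)|) = max(10, 18, 27, 36, 26, 4) = 36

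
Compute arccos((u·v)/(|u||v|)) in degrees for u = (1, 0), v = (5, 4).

With u = (1, 0), v = (5, 4):
u·v = 1·5 + 0·4 = 5 + 0 = 5.
|u| = √(1² + 0²) = √1, |v| = √(5² + 4²) = √41, so |u||v| = √(1·41) = √41.
cos θ = (u·v)/(|u||v|) = 5/√41 ≈ 0.780869
θ = arccos(0.780869) ≈ 38.66°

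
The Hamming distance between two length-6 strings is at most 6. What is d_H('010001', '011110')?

Differing positions: 3, 4, 5, 6. Hamming distance = 4. The maximum possible Hamming distance for length-6 strings is 6, so d_H/6 = 4/6 ≈ 0.6667.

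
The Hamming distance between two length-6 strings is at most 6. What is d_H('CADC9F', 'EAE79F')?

Differing positions: 1, 3, 4. Hamming distance = 3. The maximum possible Hamming distance for length-6 strings is 6, so d_H/6 = 3/6 = 0.5.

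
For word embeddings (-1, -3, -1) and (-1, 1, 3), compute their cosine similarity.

With u = (-1, -3, -1), v = (-1, 1, 3):
u·v = (-1)·(-1) + (-3)·1 + (-1)·3 = 1 + (-3) + (-3) = -5.
|u| = √((-1)² + (-3)² + (-1)²) = √11, |v| = √((-1)² + 1² + 3²) = √11, so |u||v| = √(11·11) = √121 = 11.
cos θ = (u·v)/(|u||v|) = -5/11 ≈ -0.4545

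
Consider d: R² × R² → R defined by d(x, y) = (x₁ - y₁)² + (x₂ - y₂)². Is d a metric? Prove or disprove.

No. The squared Euclidean distance fails the triangle inequality. Counterexample: x = (0, 0), y = (4, 1), z = (8, 2). d(x,z) = 8² + 2² = 68, but d(x,y) + d(y,z) = (4² + 1²) + (4² + 1²) = 17 + 17 = 34. Since 68 > 34, the triangle inequality is violated. (Note: √d, the ordinary Euclidean distance, IS a metric.)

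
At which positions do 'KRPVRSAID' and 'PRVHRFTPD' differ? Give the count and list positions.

Differing positions: 1, 3, 4, 6, 7, 8. Hamming distance = 6.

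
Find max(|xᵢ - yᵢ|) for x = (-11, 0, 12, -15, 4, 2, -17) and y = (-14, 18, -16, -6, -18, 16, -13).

max(|x_i - y_i|) = max(|-11 - (-14)|, |0 - 18|, |12 - (-16)|, |-15 - (-6)|, |4 - (-18)|, |2 - 16|, |-17 - (-13)|) = max(3, 18, 28, 9, 22, 14, 4) = 28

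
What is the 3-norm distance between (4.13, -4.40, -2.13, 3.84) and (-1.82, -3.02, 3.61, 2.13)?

(Σ|x_i - y_i|^3)^(1/3) = (|4.13 - (-1.82)|^3 + |-4.4 - (-3.02)|^3 + |-2.13 - 3.61|^3 + |3.84 - 2.13|^3)^(1/3)
= (5.95^3 + 1.38^3 + 5.74^3 + 1.71^3)^(1/3) ≈ (210.6449 + 2.6281 + 189.1192 + 5.0002)^(1/3) = (407.3924)^(1/3) ≈ 7.4132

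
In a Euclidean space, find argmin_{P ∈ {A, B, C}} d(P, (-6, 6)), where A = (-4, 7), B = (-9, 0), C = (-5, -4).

Distances: d(A) ≈ 2.2361, d(B) ≈ 6.7082, d(C) ≈ 10.0499. Nearest: A = (-4, 7) with distance 2.2361.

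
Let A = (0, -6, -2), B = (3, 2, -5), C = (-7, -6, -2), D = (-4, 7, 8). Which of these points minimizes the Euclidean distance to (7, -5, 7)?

Distances: d(A) ≈ 11.4455, d(B) ≈ 14.4568, d(C) ≈ 16.6733, d(D) ≈ 16.3095. Nearest: A = (0, -6, -2) with distance 11.4455.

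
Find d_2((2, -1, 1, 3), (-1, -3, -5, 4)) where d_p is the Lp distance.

(Σ|x_i - y_i|^2)^(1/2) = (|2 - (-1)|^2 + |-1 - (-3)|^2 + |1 - (-5)|^2 + |3 - 4|^2)^(1/2)
= (3^2 + 2^2 + 6^2 + 1^2)^(1/2) = (9 + 4 + 36 + 1)^(1/2) = (50)^(1/2) ≈ 7.0711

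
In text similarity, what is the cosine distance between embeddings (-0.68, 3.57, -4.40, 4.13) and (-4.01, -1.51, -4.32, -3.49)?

With u = (-0.68, 3.57, -4.40, 4.13), v = (-4.01, -1.51, -4.32, -3.49):
u·v = (-0.68)·(-4.01) + 3.57·(-1.51) + (-4.4)·(-4.32) + 4.13·(-3.49) = 2.7268 + (-5.3907) + 19.008 + (-14.4137) = 1.9304.
|u| = √((-0.68)² + 3.57² + (-4.4)² + 4.13²) = √(0.4624 + 12.7449 + 19.36 + 17.0569) = √49.6242, |v| = √((-4.01)² + (-1.51)² + (-4.32)² + (-3.49)²) = √(16.0801 + 2.2801 + 18.6624 + 12.1801) = √49.2027.
cos θ = (u·v)/(|u||v|) = 1.9304/(√49.6242·√49.2027) ≈ 0.0391
Cosine distance = 1 - cos θ ≈ 1 - 0.0391 = 0.9609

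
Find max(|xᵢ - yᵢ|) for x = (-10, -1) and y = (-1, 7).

max(|x_i - y_i|) = max(|-10 - (-1)|, |-1 - 7|) = max(9, 8) = 9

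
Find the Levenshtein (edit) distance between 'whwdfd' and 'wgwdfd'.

Let D[i][j] be the edit distance between the first i characters of 'whwdfd' and the first j characters of 'wgwdfd', with D[i][0] = i, D[0][j] = j, and D[i][j] = D[i-1][j-1] if the characters match, else 1 + min(D[i-1][j], D[i][j-1], D[i-1][j-1]). Filling the table (rows: prefixes of 'whwdfd', columns: prefixes of 'wgwdfd'):
     ε  w  g  w  d  f  d
  ε  0  1  2  3  4  5  6
  w  1  0  1  2  3  4  5
  h  2  1  1  2  3  4  5
  w  3  2  2  1  2  3  4
  d  4  3  3  2  1  2  3
  f  5  4  4  3  2  1  2
  d  6  5  5  4  3  2  1
The bottom-right entry gives D[6][6] = 1, so no sequence of fewer than 1 edit works. Backtracking through the table gives one optimal edit sequence (1 edit):
  whwdfd → wgwdfd (sub h→g @2)
Edit distance = 1.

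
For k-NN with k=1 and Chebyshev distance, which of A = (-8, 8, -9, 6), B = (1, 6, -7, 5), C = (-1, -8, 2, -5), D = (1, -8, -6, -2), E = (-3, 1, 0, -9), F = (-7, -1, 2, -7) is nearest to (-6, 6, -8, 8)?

Distances: d(A) = 2, d(B) = 7, d(C) = 14, d(D) = 14, d(E) = 17, d(F) = 15. Nearest: A = (-8, 8, -9, 6) with distance 2.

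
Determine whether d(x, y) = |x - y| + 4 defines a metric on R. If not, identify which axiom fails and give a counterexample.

No. d fails identity of indiscernibles (specifically d(x,x) = 0): d(-4, -4) = |-4 - (-4)| + 4 = 0 + 4 = 4 ≠ 0.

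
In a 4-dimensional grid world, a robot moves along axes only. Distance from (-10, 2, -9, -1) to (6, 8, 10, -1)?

Σ|x_i - y_i| = |-10 - 6| + |2 - 8| + |-9 - 10| + |-1 - (-1)| = 16 + 6 + 19 + 0 = 41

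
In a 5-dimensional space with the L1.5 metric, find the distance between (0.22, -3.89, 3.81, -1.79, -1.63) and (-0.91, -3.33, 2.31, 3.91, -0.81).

(Σ|x_i - y_i|^1.5)^(1/1.5) = (|0.22 - (-0.91)|^1.5 + |-3.89 - (-3.33)|^1.5 + |3.81 - 2.31|^1.5 + |-1.79 - 3.91|^1.5 + |-1.63 - (-0.81)|^1.5)^(1/1.5)
= (1.13^1.5 + 0.56^1.5 + 1.5^1.5 + 5.7^1.5 + 0.82^1.5)^(1/1.5) ≈ (1.2012 + 0.4191 + 1.8371 + 13.6086 + 0.7425)^(1/1.5) = (17.8085)^(1/1.5) ≈ 6.8195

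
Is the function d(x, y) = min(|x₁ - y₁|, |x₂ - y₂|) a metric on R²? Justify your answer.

No. d fails identity of indiscernibles: take x = (-3, 0) and y = (-3, 9). Then d(x,y) = min(|-3 - (-3)|, |0 - 9|) = min(0, 9) = 0, yet x ≠ y.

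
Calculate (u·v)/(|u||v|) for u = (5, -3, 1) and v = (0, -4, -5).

With u = (5, -3, 1), v = (0, -4, -5):
u·v = 5·0 + (-3)·(-4) + 1·(-5) = 0 + 12 + (-5) = 7.
|u| = √(5² + (-3)² + 1²) = √35, |v| = √(0² + (-4)² + (-5)²) = √41, so |u||v| = √(35·41) = √1435.
cos θ = (u·v)/(|u||v|) = 7/√1435 ≈ 0.1848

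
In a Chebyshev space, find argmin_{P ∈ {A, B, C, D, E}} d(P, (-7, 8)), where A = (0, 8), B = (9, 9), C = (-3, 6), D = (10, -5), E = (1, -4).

Distances: d(A) = 7, d(B) = 16, d(C) = 4, d(D) = 17, d(E) = 12. Nearest: C = (-3, 6) with distance 4.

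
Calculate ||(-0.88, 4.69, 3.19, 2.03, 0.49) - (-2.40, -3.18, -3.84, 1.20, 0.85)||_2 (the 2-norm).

(Σ|x_i - y_i|^2)^(1/2) = (|-0.88 - (-2.4)|^2 + |4.69 - (-3.18)|^2 + |3.19 - (-3.84)|^2 + |2.03 - 1.2|^2 + |0.49 - 0.85|^2)^(1/2)
= (1.52^2 + 7.87^2 + 7.03^2 + 0.83^2 + 0.36^2)^(1/2) = (2.3104 + 61.9369 + 49.4209 + 0.6889 + 0.1296)^(1/2) = (114.4867)^(1/2) ≈ 10.6998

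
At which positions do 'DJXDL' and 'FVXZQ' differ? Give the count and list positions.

Differing positions: 1, 2, 4, 5. Hamming distance = 4.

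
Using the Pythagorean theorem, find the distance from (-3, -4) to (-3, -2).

√(Σ(x_i - y_i)²) = √((-3 - (-3))² + (-4 - (-2))²)
= √(0² + (-2)²) = √(0 + 4) = √4 = 2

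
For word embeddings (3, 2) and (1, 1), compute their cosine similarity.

With u = (3, 2), v = (1, 1):
u·v = 3·1 + 2·1 = 3 + 2 = 5.
|u| = √(3² + 2²) = √13, |v| = √(1² + 1²) = √2, so |u||v| = √(13·2) = √26.
cos θ = (u·v)/(|u||v|) = 5/√26 ≈ 0.9806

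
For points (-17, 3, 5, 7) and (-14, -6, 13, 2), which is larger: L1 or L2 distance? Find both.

L1 = |-17 - (-14)| + |3 - (-6)| + |5 - 13| + |7 - 2| = 3 + 9 + 8 + 5 = 25
L2 = √(3² + 9² + 8² + 5²) = √179 ≈ 13.3791
L1 ≥ L2 always (equality iff movement is along one axis); L1 > L2 here.
Ratio L1/L2 = 25/√179 ≈ 1.8686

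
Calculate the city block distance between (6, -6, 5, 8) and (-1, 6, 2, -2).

Σ|x_i - y_i| = |6 - (-1)| + |-6 - 6| + |5 - 2| + |8 - (-2)| = 7 + 12 + 3 + 10 = 32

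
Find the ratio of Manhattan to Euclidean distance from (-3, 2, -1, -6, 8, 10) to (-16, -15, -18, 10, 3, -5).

L1 = |-3 - (-16)| + |2 - (-15)| + |-1 - (-18)| + |-6 - 10| + |8 - 3| + |10 - (-5)| = 13 + 17 + 17 + 16 + 5 + 15 = 83
L2 = √(13² + 17² + 17² + 16² + 5² + 15²) = √1253 ≈ 35.3977
L1 ≥ L2 always (equality iff movement is along one axis); L1 > L2 here.
Ratio L1/L2 = 83/√1253 ≈ 2.3448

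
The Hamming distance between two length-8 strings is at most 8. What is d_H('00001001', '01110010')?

Differing positions: 2, 3, 4, 5, 7, 8. Hamming distance = 6. The maximum possible Hamming distance for length-8 strings is 8, so d_H/8 = 6/8 = 0.75.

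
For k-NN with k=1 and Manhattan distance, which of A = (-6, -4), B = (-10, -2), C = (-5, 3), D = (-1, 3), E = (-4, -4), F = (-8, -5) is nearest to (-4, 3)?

Distances: d(A) = 9, d(B) = 11, d(C) = 1, d(D) = 3, d(E) = 7, d(F) = 12. Nearest: C = (-5, 3) with distance 1.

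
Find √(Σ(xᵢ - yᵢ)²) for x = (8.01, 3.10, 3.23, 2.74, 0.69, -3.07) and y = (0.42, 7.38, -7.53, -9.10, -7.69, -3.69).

√(Σ(x_i - y_i)²) = √((8.01 - 0.42)² + (3.1 - 7.38)² + (3.23 - (-7.53))² + (2.74 - (-9.1))² + (0.69 - (-7.69))² + (-3.07 - (-3.69))²)
= √(7.59² + (-4.28)² + 10.76² + 11.84² + 8.38² + 0.62²) = √(57.6081 + 18.3184 + 115.7776 + 140.1856 + 70.2244 + 0.3844) = √402.4985 ≈ 20.0624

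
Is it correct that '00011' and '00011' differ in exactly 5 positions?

Differing positions: none. Hamming distance = 0, so the claim that d_H = 5 is false.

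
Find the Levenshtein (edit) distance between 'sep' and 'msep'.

Let D[i][j] be the edit distance between the first i characters of 'sep' and the first j characters of 'msep', with D[i][0] = i, D[0][j] = j, and D[i][j] = D[i-1][j-1] if the characters match, else 1 + min(D[i-1][j], D[i][j-1], D[i-1][j-1]). Filling the table (rows: prefixes of 'sep', columns: prefixes of 'msep'):
     ε  m  s  e  p
  ε  0  1  2  3  4
  s  1  1  1  2  3
  e  2  2  2  1  2
  p  3  3  3  2  1
The bottom-right entry gives D[3][4] = 1, so no sequence of fewer than 1 edit works. Backtracking through the table gives one optimal edit sequence (1 edit):
  sep → msep (ins m @1)
Edit distance = 1.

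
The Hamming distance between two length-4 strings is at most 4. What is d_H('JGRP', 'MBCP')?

Differing positions: 1, 2, 3. Hamming distance = 3. The maximum possible Hamming distance for length-4 strings is 4, so d_H/4 = 3/4 = 0.75.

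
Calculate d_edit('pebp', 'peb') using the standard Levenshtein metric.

Let D[i][j] be the edit distance between the first i characters of 'pebp' and the first j characters of 'peb', with D[i][0] = i, D[0][j] = j, and D[i][j] = D[i-1][j-1] if the characters match, else 1 + min(D[i-1][j], D[i][j-1], D[i-1][j-1]). Filling the table (rows: prefixes of 'pebp', columns: prefixes of 'peb'):
     ε  p  e  b
  ε  0  1  2  3
  p  1  0  1  2
  e  2  1  0  1
  b  3  2  1  0
  p  4  3  2  1
The bottom-right entry gives D[4][3] = 1, so no sequence of fewer than 1 edit works. Backtracking through the table gives one optimal edit sequence (1 edit):
  pebp → peb (del p @4)
Edit distance = 1.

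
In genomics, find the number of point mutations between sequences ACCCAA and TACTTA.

Differing positions: 1, 2, 4, 5. Hamming distance = 4.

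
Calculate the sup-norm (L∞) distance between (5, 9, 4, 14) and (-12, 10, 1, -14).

max(|x_i - y_i|) = max(|5 - (-12)|, |9 - 10|, |4 - 1|, |14 - (-14)|) = max(17, 1, 3, 28) = 28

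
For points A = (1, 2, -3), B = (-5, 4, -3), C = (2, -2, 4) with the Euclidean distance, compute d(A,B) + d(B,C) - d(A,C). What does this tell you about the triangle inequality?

d(A,B) = √(6² + 2² + 0²) = √40 ≈ 6.3246, d(B,C) = √(7² + 6² + 7²) = √134 ≈ 11.5758, d(A,C) = √(1² + 4² + 7²) = √66 ≈ 8.124.
d(A,B) + d(B,C) - d(A,C) = 6.3246 + 11.5758 - 8.124 = 17.9004 - 8.124 = 9.7764 (to 4 decimal places). This is ≥ 0, so the triangle inequality holds for these points.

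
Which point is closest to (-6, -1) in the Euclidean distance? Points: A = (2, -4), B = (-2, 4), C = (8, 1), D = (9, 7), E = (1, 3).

Distances: d(A) ≈ 8.544, d(B) ≈ 6.4031, d(C) ≈ 14.1421, d(D) = 17, d(E) ≈ 8.0623. Nearest: B = (-2, 4) with distance 6.4031.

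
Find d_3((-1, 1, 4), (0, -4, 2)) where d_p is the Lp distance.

(Σ|x_i - y_i|^3)^(1/3) = (|-1 - 0|^3 + |1 - (-4)|^3 + |4 - 2|^3)^(1/3)
= (1^3 + 5^3 + 2^3)^(1/3) = (1 + 125 + 8)^(1/3) = (134)^(1/3) ≈ 5.1172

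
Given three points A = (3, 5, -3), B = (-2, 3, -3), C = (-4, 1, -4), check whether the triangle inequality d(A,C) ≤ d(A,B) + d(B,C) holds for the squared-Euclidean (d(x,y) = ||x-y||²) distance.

d(A,B) = 5² + 2² + 0² = 29, d(B,C) = 2² + 2² + 1² = 9, d(A,C) = 7² + 4² + 1² = 66.
d(A,C) = 66 > 29 + 9 = 38. Triangle inequality is VIOLATED. (Squared-Euclidean is not a metric — this is a counterexample.)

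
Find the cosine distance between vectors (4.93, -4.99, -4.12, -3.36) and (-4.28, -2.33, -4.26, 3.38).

With u = (4.93, -4.99, -4.12, -3.36), v = (-4.28, -2.33, -4.26, 3.38):
u·v = 4.93·(-4.28) + (-4.99)·(-2.33) + (-4.12)·(-4.26) + (-3.36)·3.38 = (-21.1004) + 11.6267 + 17.5512 + (-11.3568) = -3.2793.
|u| = √(4.93² + (-4.99)² + (-4.12)² + (-3.36)²) = √(24.3049 + 24.9001 + 16.9744 + 11.2896) = √77.469, |v| = √((-4.28)² + (-2.33)² + (-4.26)² + 3.38²) = √(18.3184 + 5.4289 + 18.1476 + 11.4244) = √53.3193.
cos θ = (u·v)/(|u||v|) = -3.2793/(√77.469·√53.3193) ≈ -0.051
Cosine distance = 1 - cos θ ≈ 1 - (-0.051) = 1.051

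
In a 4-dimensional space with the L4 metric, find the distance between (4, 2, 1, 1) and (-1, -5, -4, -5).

(Σ|x_i - y_i|^4)^(1/4) = (|4 - (-1)|^4 + |2 - (-5)|^4 + |1 - (-4)|^4 + |1 - (-5)|^4)^(1/4)
= (5^4 + 7^4 + 5^4 + 6^4)^(1/4) = (625 + 2401 + 625 + 1296)^(1/4) = (4947)^(1/4) ≈ 8.3866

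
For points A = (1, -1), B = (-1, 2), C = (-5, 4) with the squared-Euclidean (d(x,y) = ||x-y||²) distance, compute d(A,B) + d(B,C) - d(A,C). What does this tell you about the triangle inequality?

d(A,B) = 2² + 3² = 13, d(B,C) = 4² + 2² = 20, d(A,C) = 6² + 5² = 61.
d(A,B) + d(B,C) - d(A,C) = 13 + 20 - 61 = 33 - 61 = -28. This is < 0, so the triangle inequality FAILS for these points (squared-Euclidean is not a metric).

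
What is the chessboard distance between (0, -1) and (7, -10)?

max(|x_i - y_i|) = max(|0 - 7|, |-1 - (-10)|) = max(7, 9) = 9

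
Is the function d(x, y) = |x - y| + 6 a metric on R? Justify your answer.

No. d fails identity of indiscernibles (specifically d(x,x) = 0): d(-5, -5) = |-5 - (-5)| + 6 = 0 + 6 = 6 ≠ 0.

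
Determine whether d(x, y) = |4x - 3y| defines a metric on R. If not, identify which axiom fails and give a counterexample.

No. d fails symmetry: d(1, 9) = |4·1 - 3·9| = |-23| = 23, but d(9, 1) = |4·9 - 3·1| = |33| = 33. Since 23 ≠ 33, d(x,y) ≠ d(y,x) in general.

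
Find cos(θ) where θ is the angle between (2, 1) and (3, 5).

With u = (2, 1), v = (3, 5):
u·v = 2·3 + 1·5 = 6 + 5 = 11.
|u| = √(2² + 1²) = √5, |v| = √(3² + 5²) = √34, so |u||v| = √(5·34) = √170.
cos θ = (u·v)/(|u||v|) = 11/√170 ≈ 0.8437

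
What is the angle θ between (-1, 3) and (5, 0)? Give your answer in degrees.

With u = (-1, 3), v = (5, 0):
u·v = (-1)·5 + 3·0 = (-5) + 0 = -5.
|u| = √((-1)² + 3²) = √10, |v| = √(5² + 0²) = √25, so |u||v| = √(10·25) = √250.
cos θ = (u·v)/(|u||v|) = -5/√250 ≈ -0.316228
θ = arccos(-0.316228) ≈ 108.43°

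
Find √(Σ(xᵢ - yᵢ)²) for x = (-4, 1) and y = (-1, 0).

√(Σ(x_i - y_i)²) = √((-4 - (-1))² + (1 - 0)²)
= √((-3)² + 1²) = √(9 + 1) = √10 ≈ 3.1623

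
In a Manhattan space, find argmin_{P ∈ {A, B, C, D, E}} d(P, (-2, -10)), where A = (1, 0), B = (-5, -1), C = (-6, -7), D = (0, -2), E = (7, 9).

Distances: d(A) = 13, d(B) = 12, d(C) = 7, d(D) = 10, d(E) = 28. Nearest: C = (-6, -7) with distance 7.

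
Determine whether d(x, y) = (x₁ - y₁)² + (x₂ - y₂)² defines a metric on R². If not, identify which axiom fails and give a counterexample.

No. The squared Euclidean distance fails the triangle inequality. Counterexample: x = (0, 0), y = (1, 2), z = (2, 4). d(x,z) = 2² + 4² = 20, but d(x,y) + d(y,z) = (1² + 2²) + (1² + 2²) = 5 + 5 = 10. Since 20 > 10, the triangle inequality is violated. (Note: √d, the ordinary Euclidean distance, IS a metric.)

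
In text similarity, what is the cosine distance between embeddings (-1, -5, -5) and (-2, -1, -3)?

With u = (-1, -5, -5), v = (-2, -1, -3):
u·v = (-1)·(-2) + (-5)·(-1) + (-5)·(-3) = 2 + 5 + 15 = 22.
|u| = √((-1)² + (-5)² + (-5)²) = √51, |v| = √((-2)² + (-1)² + (-3)²) = √14, so |u||v| = √(51·14) = √714.
cos θ = (u·v)/(|u||v|) = 22/√714 ≈ 0.8233
Cosine distance = 1 - cos θ ≈ 1 - 0.8233 = 0.1767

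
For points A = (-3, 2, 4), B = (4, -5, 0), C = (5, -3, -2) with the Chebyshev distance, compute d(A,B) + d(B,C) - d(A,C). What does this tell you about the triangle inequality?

d(A,B) = max(7, 7, 4) = 7, d(B,C) = max(1, 2, 2) = 2, d(A,C) = max(8, 5, 6) = 8.
d(A,B) + d(B,C) - d(A,C) = 7 + 2 - 8 = 9 - 8 = 1. This is ≥ 0, so the triangle inequality holds for these points.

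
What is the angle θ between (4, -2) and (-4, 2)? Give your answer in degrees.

With u = (4, -2), v = (-4, 2):
u·v = 4·(-4) + (-2)·2 = (-16) + (-4) = -20.
|u| = √(4² + (-2)²) = √20, |v| = √((-4)² + 2²) = √20, so |u||v| = √(20·20) = √400 = 20.
cos θ = (u·v)/(|u||v|) = -20/20 = -1 (the vectors are parallel, pointing in opposite directions)
θ = arccos(-1) = 180°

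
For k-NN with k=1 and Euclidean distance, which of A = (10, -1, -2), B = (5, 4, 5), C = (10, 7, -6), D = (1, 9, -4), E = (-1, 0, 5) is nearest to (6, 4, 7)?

Distances: d(A) ≈ 11.0454, d(B) ≈ 2.2361, d(C) ≈ 13.9284, d(D) ≈ 13.0767, d(E) ≈ 8.3066. Nearest: B = (5, 4, 5) with distance 2.2361.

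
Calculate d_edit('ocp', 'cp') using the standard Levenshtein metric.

Let D[i][j] be the edit distance between the first i characters of 'ocp' and the first j characters of 'cp', with D[i][0] = i, D[0][j] = j, and D[i][j] = D[i-1][j-1] if the characters match, else 1 + min(D[i-1][j], D[i][j-1], D[i-1][j-1]). Filling the table (rows: prefixes of 'ocp', columns: prefixes of 'cp'):
     ε  c  p
  ε  0  1  2
  o  1  1  2
  c  2  1  2
  p  3  2  1
The bottom-right entry gives D[3][2] = 1, so no sequence of fewer than 1 edit works. Backtracking through the table gives one optimal edit sequence (1 edit):
  ocp → cp (del o @1)
Edit distance = 1.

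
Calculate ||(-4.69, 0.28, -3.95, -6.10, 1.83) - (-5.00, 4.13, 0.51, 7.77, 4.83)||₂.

√(Σ(x_i - y_i)²) = √((-4.69 - (-5))² + (0.28 - 4.13)² + (-3.95 - 0.51)² + (-6.1 - 7.77)² + (1.83 - 4.83)²)
= √(0.31² + (-3.85)² + (-4.46)² + (-13.87)² + (-3)²) = √(0.0961 + 14.8225 + 19.8916 + 192.3769 + 9) = √236.1871 ≈ 15.3684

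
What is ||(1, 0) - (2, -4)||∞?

max(|x_i - y_i|) = max(|1 - 2|, |0 - (-4)|) = max(1, 4) = 4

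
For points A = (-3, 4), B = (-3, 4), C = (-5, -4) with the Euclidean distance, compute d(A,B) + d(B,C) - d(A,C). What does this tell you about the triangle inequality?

d(A,B) = √(0² + 0²) = √0 = 0, d(B,C) = √(2² + 8²) = √68 ≈ 8.2462, d(A,C) = √(2² + 8²) = √68 ≈ 8.2462.
d(A,B) + d(B,C) - d(A,C) = 0 + 8.2462 - 8.2462 = 8.2462 - 8.2462 = 0. This is ≥ 0, so the triangle inequality holds for these points.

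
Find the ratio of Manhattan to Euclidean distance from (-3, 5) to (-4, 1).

L1 = |-3 - (-4)| + |5 - 1| = 1 + 4 = 5
L2 = √(1² + 4²) = √17 ≈ 4.1231
L1 ≥ L2 always (equality iff movement is along one axis); L1 > L2 here.
Ratio L1/L2 = 5/√17 ≈ 1.2127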